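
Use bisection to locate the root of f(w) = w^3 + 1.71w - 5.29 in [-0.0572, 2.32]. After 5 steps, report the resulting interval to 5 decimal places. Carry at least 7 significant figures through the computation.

[1.35426, 1.42855]

f(-0.057200) = -5.387999, f(2.320000) = 11.164368 (opposite signs)
step 1: m = 1.131400, f(m) = -1.907039 < 0 → root in [1.131400, 2.320000]
step 2: m = 1.725700, f(m) = 2.800151 > 0 → root in [1.131400, 1.725700]
step 3: m = 1.428550, f(m) = 0.068141 > 0 → root in [1.131400, 1.428550]
step 4: m = 1.279975, f(m) = -1.004214 < 0 → root in [1.279975, 1.428550]
step 5: m = 1.354262, f(m) = -0.490457 < 0 → root in [1.354262, 1.428550]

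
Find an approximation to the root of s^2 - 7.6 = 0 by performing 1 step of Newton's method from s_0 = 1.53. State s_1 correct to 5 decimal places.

Newton update: s ← s − f(s)/f'(s).
f'(s) = 2s
s_0 = 1.530000: f = -5.259100, f' = 3.060000 → s_1 = 1.530000 - (-5.259100)/(3.060000) = 3.248660

3.24866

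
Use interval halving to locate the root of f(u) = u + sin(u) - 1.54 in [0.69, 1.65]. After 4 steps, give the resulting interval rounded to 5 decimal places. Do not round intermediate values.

[0.81000, 0.87000]

f(0.690000) = -0.213463, f(1.650000) = 1.106865 (opposite signs)
step 1: m = 1.170000, f(m) = 0.550751 > 0 → root in [0.690000, 1.170000]
step 2: m = 0.930000, f(m) = 0.191620 > 0 → root in [0.690000, 0.930000]
step 3: m = 0.810000, f(m) = -0.005713 < 0 → root in [0.810000, 0.930000]
step 4: m = 0.870000, f(m) = 0.094329 > 0 → root in [0.810000, 0.870000]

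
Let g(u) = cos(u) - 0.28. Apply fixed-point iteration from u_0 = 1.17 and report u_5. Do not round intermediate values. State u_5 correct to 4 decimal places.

u_1 = g(1.170000) = 0.110152
u_2 = g(0.110152) = 0.713939
u_3 = g(0.713939) = 0.475788
u_4 = g(0.475788) = 0.608932
u_5 = g(0.608932) = 0.540259

0.5403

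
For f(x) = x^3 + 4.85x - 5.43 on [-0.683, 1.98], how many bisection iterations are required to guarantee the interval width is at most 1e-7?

25

Initial width b − a = 1.98 − -0.683 = 2.663000.
After n steps the width is (b−a)/2^n; need (b−a)/2^n ≤ 1e-7.
So n ≥ log₂(2.663000/1e-7) = log₂(26630000.0000) ≈ 24.6665.
Hence n = 25.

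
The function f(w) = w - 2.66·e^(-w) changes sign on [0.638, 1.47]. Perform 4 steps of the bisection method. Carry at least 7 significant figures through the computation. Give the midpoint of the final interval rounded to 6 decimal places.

f(0.638000) = -0.767406, f(1.470000) = 0.858398 (opposite signs)
step 1: m = 1.054000, f(m) = 0.126881 > 0 → root in [0.638000, 1.054000]
step 2: m = 0.846000, f(m) = -0.295481 < 0 → root in [0.846000, 1.054000]
step 3: m = 0.950000, f(m) = -0.078731 < 0 → root in [0.950000, 1.054000]
step 4: m = 1.002000, f(m) = 0.025396 > 0 → root in [0.950000, 1.002000]
Midpoint of [0.950000, 1.002000] = 0.976000

0.976000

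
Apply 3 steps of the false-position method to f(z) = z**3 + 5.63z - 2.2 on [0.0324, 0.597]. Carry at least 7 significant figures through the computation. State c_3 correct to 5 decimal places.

f(0.032400) = -2.017554, f(0.597000) = 1.373886
step 1: c = 0.368278, f(c) = -0.076644 < 0 → new bracket [0.368278, 0.597000]
step 2: c = 0.380364, f(c) = -0.003523 < 0 → new bracket [0.380364, 0.597000]
step 3: c = 0.380918, f(c) = -0.000163 < 0 → new bracket [0.380918, 0.597000]

0.38092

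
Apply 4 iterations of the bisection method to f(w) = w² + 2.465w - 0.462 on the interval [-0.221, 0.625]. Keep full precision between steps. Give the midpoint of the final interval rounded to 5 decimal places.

0.17556

f(-0.221000) = -0.957924, f(0.625000) = 1.469250 (opposite signs)
step 1: m = 0.202000, f(m) = 0.076734 > 0 → root in [-0.221000, 0.202000]
step 2: m = -0.009500, f(m) = -0.485327 < 0 → root in [-0.009500, 0.202000]
step 3: m = 0.096250, f(m) = -0.215480 < 0 → root in [0.096250, 0.202000]
step 4: m = 0.149125, f(m) = -0.072169 < 0 → root in [0.149125, 0.202000]
Midpoint of [0.149125, 0.202000] = 0.175563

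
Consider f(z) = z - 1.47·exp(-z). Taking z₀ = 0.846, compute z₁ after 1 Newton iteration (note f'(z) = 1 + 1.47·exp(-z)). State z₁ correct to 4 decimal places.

0.7141

z_0 = 0.846000: f = 0.215182, f' = 1.630818 → z_1 = 0.846000 - (0.215182)/(1.630818) = 0.714053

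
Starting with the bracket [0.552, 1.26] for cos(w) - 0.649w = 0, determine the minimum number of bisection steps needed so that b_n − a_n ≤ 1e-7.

Initial width b − a = 1.26 − 0.552 = 0.708000.
After n steps the width is (b−a)/2^n; need (b−a)/2^n ≤ 1e-7.
So n ≥ log₂(0.708000/1e-7) = log₂(7080000.0000) ≈ 22.7553.
Hence n = 23.

23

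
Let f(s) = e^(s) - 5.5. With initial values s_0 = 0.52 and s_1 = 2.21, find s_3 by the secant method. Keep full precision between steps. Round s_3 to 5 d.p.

f(s_0) = -3.817972, f(s_1) = 3.615716
s_2 = 2.210000 - (3.615716)·(2.210000 - 0.520000)/(3.615716 - (-3.817972)) = 1.387991; f(s_2) = -1.493209
s_3 = 1.387991 - (-1.493209)·(1.387991 - 2.210000)/(-1.493209 - (3.615716)) = 1.628243; f(s_3) = -0.405084

1.62824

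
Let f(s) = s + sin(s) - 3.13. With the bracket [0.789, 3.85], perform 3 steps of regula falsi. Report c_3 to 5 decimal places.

3.59120

f(0.789000) = -1.631351, f(3.850000) = 0.069375
step 1: c = 3.725138, f(c) = 0.044152 > 0 → new bracket [0.789000, 3.725138]
step 2: c = 3.647766, f(c) = 0.032932 > 0 → new bracket [0.789000, 3.647766]
step 3: c = 3.591198, f(c) = 0.026588 > 0 → new bracket [0.789000, 3.591198]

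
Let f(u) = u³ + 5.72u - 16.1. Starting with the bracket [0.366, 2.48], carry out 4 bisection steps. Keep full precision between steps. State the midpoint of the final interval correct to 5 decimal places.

1.75331

f(0.366000) = -13.957452, f(2.480000) = 13.338592 (opposite signs)
step 1: m = 1.423000, f(m) = -5.078966 < 0 → root in [1.423000, 2.480000]
step 2: m = 1.951500, f(m) = 2.494579 > 0 → root in [1.423000, 1.951500]
step 3: m = 1.687250, f(m) = -1.645646 < 0 → root in [1.687250, 1.951500]
step 4: m = 1.819375, f(m) = 0.329184 > 0 → root in [1.687250, 1.819375]
Midpoint of [1.687250, 1.819375] = 1.753313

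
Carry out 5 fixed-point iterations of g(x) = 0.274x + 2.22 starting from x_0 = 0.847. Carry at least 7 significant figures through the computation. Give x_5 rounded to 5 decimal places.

3.05444

x_1 = g(0.847000) = 2.452078
x_2 = g(2.452078) = 2.891869
x_3 = g(2.891869) = 3.012372
x_4 = g(3.012372) = 3.045390
x_5 = g(3.045390) = 3.054437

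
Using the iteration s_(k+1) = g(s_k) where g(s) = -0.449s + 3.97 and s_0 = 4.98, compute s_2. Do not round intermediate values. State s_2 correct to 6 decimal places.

3.191443

s_1 = g(4.980000) = 1.733980
s_2 = g(1.733980) = 3.191443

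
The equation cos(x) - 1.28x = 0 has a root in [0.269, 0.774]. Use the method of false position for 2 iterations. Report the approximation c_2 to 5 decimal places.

0.63051

f(0.269000) = 0.619717, f(0.774000) = -0.275600
step 1: c = 0.618549, f(c) = 0.022978 > 0 → new bracket [0.618549, 0.774000]
step 2: c = 0.630512, f(c) = 0.000670 > 0 → new bracket [0.630512, 0.774000]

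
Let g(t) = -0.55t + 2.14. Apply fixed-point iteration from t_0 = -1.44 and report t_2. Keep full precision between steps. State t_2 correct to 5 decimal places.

t_1 = g(-1.440000) = 2.932000
t_2 = g(2.932000) = 0.527400

0.52740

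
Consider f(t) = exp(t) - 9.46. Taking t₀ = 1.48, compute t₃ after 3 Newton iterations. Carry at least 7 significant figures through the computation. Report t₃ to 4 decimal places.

2.2492

f'(t) = exp(t)
t_0 = 1.480000: f = -5.067054, f' = 4.392946 → t_1 = 1.480000 - (-5.067054)/(4.392946) = 2.633453
t_1 = 2.633453: f = 4.461752, f' = 13.921752 → t_2 = 2.633453 - (4.461752)/(13.921752) = 2.312965
t_2 = 2.312965: f = 0.644337, f' = 10.104337 → t_3 = 2.312965 - (0.644337)/(10.104337) = 2.249196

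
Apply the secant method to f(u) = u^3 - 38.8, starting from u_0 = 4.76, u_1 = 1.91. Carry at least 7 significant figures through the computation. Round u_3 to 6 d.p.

Secant update: u_(k+1) = u_k − f(u_k)·(u_k − u_(k-1))/(f(u_k) − f(u_(k-1))).
f(u_0) = 69.050176, f(u_1) = -31.832129
u_2 = 1.910000 - (-31.832129)·(1.910000 - 4.760000)/(-31.832129 - (69.050176)) = 2.809281; f(u_2) = -16.628980
u_3 = 2.809281 - (-16.628980)·(2.809281 - 1.910000)/(-16.628980 - (-31.832129)) = 3.792902; f(u_3) = 15.765083

3.792902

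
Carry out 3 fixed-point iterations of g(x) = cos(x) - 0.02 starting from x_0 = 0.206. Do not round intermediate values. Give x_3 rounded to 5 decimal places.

x_1 = g(0.206000) = 0.958857
x_2 = g(0.958857) = 0.554456
x_3 = g(0.554456) = 0.830187

0.83019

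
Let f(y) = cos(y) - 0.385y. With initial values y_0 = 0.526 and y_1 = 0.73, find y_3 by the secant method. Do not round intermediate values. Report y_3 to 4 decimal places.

1.1163

f(y_0) = 0.662312, f(y_1) = 0.464124
y_2 = 0.730000 - (0.464124)·(0.730000 - 0.526000)/(0.464124 - (0.662312)) = 1.207735; f(y_2) = -0.109841
y_3 = 1.207735 - (-0.109841)·(1.207735 - 0.730000)/(-0.109841 - (0.464124)) = 1.116310; f(y_3) = 0.009221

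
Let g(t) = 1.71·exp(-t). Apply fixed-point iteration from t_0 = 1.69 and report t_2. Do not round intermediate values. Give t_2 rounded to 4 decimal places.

1.2473

t_1 = g(1.690000) = 0.315528
t_2 = g(0.315528) = 1.247280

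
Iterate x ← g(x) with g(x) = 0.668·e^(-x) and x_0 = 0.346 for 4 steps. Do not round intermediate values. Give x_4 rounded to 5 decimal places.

0.43001

x_1 = g(0.346000) = 0.472618
x_2 = g(0.472618) = 0.416410
x_3 = g(0.416410) = 0.440486
x_4 = g(0.440486) = 0.430007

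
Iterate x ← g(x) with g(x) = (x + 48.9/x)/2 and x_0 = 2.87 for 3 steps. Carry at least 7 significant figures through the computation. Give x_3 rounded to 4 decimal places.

7.0059

x_1 = g(2.870000) = 9.954164
x_2 = g(9.954164) = 7.433340
x_3 = g(7.433340) = 7.005905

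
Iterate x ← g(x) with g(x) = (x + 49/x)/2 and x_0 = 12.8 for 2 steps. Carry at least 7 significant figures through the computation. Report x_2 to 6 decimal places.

x_1 = g(12.800000) = 8.314063
x_2 = g(8.314063) = 7.103846

7.103846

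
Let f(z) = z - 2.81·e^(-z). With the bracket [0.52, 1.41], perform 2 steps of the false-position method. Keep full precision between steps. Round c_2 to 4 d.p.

1.0231

f(0.520000) = -1.150603, f(1.410000) = 0.723957
step 1: c = 1.066281, f(c) = 0.098836 > 0 → new bracket [0.520000, 1.066281]
step 2: c = 1.023068, f(c) = 0.012900 > 0 → new bracket [0.520000, 1.023068]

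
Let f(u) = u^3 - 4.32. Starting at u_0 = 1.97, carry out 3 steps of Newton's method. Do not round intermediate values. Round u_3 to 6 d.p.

1.628653

f'(u) = 3u^2
u_0 = 1.970000: f = 3.325373, f' = 11.642700 → u_1 = 1.970000 - (3.325373)/(11.642700) = 1.684381
u_1 = 1.684381: f = 0.458826, f' = 8.511421 → u_2 = 1.684381 - (0.458826)/(8.511421) = 1.630474
u_2 = 1.630474: f = 0.014528, f' = 7.975338 → u_3 = 1.630474 - (0.014528)/(7.975338) = 1.628653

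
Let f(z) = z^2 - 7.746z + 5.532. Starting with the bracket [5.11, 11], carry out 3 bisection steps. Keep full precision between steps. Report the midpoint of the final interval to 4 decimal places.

6.9506

f(5.110000) = -7.937960, f(11.000000) = 41.326000 (opposite signs)
step 1: m = 8.055000, f(m) = 8.020995 > 0 → root in [5.110000, 8.055000]
step 2: m = 6.582500, f(m) = -2.126739 < 0 → root in [6.582500, 8.055000]
step 3: m = 7.318750, f(m) = 2.405064 > 0 → root in [6.582500, 7.318750]
Midpoint of [6.582500, 7.318750] = 6.950625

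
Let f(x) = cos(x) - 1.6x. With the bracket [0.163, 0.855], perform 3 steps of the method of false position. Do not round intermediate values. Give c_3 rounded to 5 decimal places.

0.53694

f(0.163000) = 0.725945, f(0.855000) = -0.711781
step 1: c = 0.512409, f(c) = 0.051713 > 0 → new bracket [0.512409, 0.855000]
step 2: c = 0.535613, f(c) = 0.002976 > 0 → new bracket [0.535613, 0.855000]
step 3: c = 0.536942, f(c) = 0.000169 > 0 → new bracket [0.536942, 0.855000]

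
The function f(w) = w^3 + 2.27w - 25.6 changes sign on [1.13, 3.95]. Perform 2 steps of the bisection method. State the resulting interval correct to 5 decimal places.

[2.54000, 3.24500]

f(1.130000) = -21.592003, f(3.950000) = 44.996375 (opposite signs)
step 1: m = 2.540000, f(m) = -3.447136 < 0 → root in [2.540000, 3.950000]
step 2: m = 3.245000, f(m) = 15.936081 > 0 → root in [2.540000, 3.245000]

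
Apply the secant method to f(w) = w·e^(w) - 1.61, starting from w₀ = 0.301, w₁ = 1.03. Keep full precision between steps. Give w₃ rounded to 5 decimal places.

Secant update: w_(k+1) = w_k − f(w_k)·(w_k − w_(k-1))/(f(w_k) − f(w_(k-1))).
f(w_0) = -1.203286, f(w_1) = 1.275098
w_2 = 1.030000 - (1.275098)·(1.030000 - 0.301000)/(1.275098 - (-1.203286)) = 0.654939; f(w_2) = -0.349228
w_3 = 0.654939 - (-0.349228)·(0.654939 - 1.030000)/(-0.349228 - (1.275098)) = 0.735576; f(w_3) = -0.075085

0.73558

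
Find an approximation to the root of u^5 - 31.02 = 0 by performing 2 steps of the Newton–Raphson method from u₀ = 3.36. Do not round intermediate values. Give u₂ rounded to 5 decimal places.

2.29995

f'(u) = 5u⁴
u_0 = 3.360000: f = 397.229029, f' = 637.275341 → u_1 = 3.360000 - (397.229029)/(637.275341) = 2.736676
u_1 = 2.736676: f = 122.483011, f' = 280.455218 → u_2 = 2.736676 - (122.483011)/(280.455218) = 2.299947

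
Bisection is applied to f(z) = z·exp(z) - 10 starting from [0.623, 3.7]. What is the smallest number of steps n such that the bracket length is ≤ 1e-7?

Initial width b − a = 3.7 − 0.623 = 3.077000.
After n steps the width is (b−a)/2^n; need (b−a)/2^n ≤ 1e-7.
So n ≥ log₂(3.077000/1e-7) = log₂(30770000.0000) ≈ 24.8750.
Hence n = 25.

25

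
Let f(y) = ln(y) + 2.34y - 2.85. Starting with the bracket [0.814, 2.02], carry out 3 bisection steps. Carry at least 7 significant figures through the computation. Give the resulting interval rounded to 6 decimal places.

[1.115500, 1.266250]

f(0.814000) = -1.151035, f(2.020000) = 2.579898 (opposite signs)
step 1: m = 1.417000, f(m) = 0.814322 > 0 → root in [0.814000, 1.417000]
step 2: m = 1.115500, f(m) = -0.130427 < 0 → root in [1.115500, 1.417000]
step 3: m = 1.266250, f(m) = 0.349085 > 0 → root in [1.115500, 1.266250]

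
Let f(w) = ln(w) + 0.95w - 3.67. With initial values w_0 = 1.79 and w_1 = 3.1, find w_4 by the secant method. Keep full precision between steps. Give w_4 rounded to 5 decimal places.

2.78500

f(w_0) = -1.387284, f(w_1) = 0.406402
w_2 = 3.100000 - (0.406402)·(3.100000 - 1.790000)/(0.406402 - (-1.387284)) = 2.803189; f(w_2) = 0.023787
w_3 = 2.803189 - (0.023787)·(2.803189 - 3.100000)/(0.023787 - (0.406402)) = 2.784736; f(w_3) = -0.000347
w_4 = 2.784736 - (-0.000347)·(2.784736 - 2.803189)/(-0.000347 - (0.023787)) = 2.785002; f(w_4) = 0.000000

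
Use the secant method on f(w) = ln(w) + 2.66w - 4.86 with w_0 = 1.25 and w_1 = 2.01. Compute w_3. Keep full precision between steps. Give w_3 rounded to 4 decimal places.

Secant update: w_(k+1) = w_k − f(w_k)·(w_k − w_(k-1))/(f(w_k) − f(w_(k-1))).
f(w_0) = -1.311856, f(w_1) = 1.184735
w_2 = 2.010000 - (1.184735)·(2.010000 - 1.250000)/(1.184735 - (-1.311856)) = 1.649349; f(w_2) = 0.027649
w_3 = 1.649349 - (0.027649)·(1.649349 - 2.010000)/(0.027649 - (1.184735)) = 1.640731; f(w_3) = -0.000513

1.6407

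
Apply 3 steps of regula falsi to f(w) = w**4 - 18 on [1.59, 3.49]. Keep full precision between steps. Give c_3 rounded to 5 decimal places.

1.92861

f(1.590000) = -11.608710, f(3.490000) = 130.354836
step 1: c = 1.745368, f(c) = -8.720005 < 0 → new bracket [1.745368, 3.490000]
step 2: c = 1.854756, f(c) = -6.165568 < 0 → new bracket [1.854756, 3.490000]
step 3: c = 1.928608, f(c) = -4.165117 < 0 → new bracket [1.928608, 3.490000]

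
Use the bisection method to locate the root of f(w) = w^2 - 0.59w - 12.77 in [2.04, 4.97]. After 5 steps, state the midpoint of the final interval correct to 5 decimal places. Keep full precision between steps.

f(2.040000) = -9.812000, f(4.970000) = 8.998600 (opposite signs)
step 1: m = 3.505000, f(m) = -2.552925 < 0 → root in [3.505000, 4.970000]
step 2: m = 4.237500, f(m) = 2.686281 > 0 → root in [3.505000, 4.237500]
step 3: m = 3.871250, f(m) = -0.067461 < 0 → root in [3.871250, 4.237500]
step 4: m = 4.054375, f(m) = 1.275875 > 0 → root in [3.871250, 4.054375]
step 5: m = 3.962813, f(m) = 0.595824 > 0 → root in [3.871250, 3.962813]
Midpoint of [3.871250, 3.962813] = 3.917031

3.91703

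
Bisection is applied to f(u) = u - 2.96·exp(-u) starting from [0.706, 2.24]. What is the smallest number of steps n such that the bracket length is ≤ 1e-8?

Initial width b − a = 2.24 − 0.706 = 1.534000.
After n steps the width is (b−a)/2^n; need (b−a)/2^n ≤ 1e-8.
So n ≥ log₂(1.534000/1e-8) = log₂(153400000.0000) ≈ 27.1927.
Hence n = 28.

28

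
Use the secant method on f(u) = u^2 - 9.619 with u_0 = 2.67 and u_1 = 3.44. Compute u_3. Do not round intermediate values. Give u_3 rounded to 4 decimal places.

3.1002

f(u_0) = -2.490100, f(u_1) = 2.214600
u_2 = 3.440000 - (2.214600)·(3.440000 - 2.670000)/(2.214600 - (-2.490100)) = 3.077545; f(u_2) = -0.147717
u_3 = 3.077545 - (-0.147717)·(3.077545 - 3.440000)/(-0.147717 - (2.214600)) = 3.100209; f(u_3) = -0.007701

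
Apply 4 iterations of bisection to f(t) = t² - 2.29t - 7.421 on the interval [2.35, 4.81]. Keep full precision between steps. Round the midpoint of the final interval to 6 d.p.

f(2.350000) = -7.280000, f(4.810000) = 4.700200 (opposite signs)
step 1: m = 3.580000, f(m) = -2.802800 < 0 → root in [3.580000, 4.810000]
step 2: m = 4.195000, f(m) = 0.570475 > 0 → root in [3.580000, 4.195000]
step 3: m = 3.887500, f(m) = -1.210719 < 0 → root in [3.887500, 4.195000]
step 4: m = 4.041250, f(m) = -0.343761 < 0 → root in [4.041250, 4.195000]
Midpoint of [4.041250, 4.195000] = 4.118125

4.118125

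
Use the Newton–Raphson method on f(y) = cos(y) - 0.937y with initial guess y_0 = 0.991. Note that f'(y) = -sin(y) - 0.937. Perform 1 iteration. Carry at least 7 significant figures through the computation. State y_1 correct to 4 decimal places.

y_0 = 0.991000: f = -0.380713, f' = -1.773574 → y_1 = 0.991000 - (-0.380713)/(-1.773574) = 0.776341

0.7763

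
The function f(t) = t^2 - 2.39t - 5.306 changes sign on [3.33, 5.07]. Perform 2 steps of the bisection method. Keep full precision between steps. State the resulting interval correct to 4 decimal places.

[3.7650, 4.2000]

f(3.330000) = -2.175800, f(5.070000) = 8.281600 (opposite signs)
step 1: m = 4.200000, f(m) = 2.296000 > 0 → root in [3.330000, 4.200000]
step 2: m = 3.765000, f(m) = -0.129125 < 0 → root in [3.765000, 4.200000]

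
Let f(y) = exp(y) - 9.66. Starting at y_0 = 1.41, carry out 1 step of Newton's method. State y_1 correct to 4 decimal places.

2.7684

f'(y) = exp(y)
y_0 = 1.410000: f = -5.564045, f' = 4.095955 → y_1 = 1.410000 - (-5.564045)/(4.095955) = 2.768424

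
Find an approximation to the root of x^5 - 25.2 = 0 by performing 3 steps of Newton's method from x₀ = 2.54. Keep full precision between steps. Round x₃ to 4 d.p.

1.9092

Newton update: x ← x − f(x)/f'(x).
f'(x) = 5x⁴
x_0 = 2.540000: f = 80.522782, f' = 208.115713 → x_1 = 2.540000 - (80.522782)/(208.115713) = 2.153086
x_1 = 2.153086: f = 21.070839, f' = 107.452346 → x_2 = 2.153086 - (21.070839)/(107.452346) = 1.956992
x_2 = 1.956992: f = 3.504169, f' = 73.337481 → x_3 = 1.956992 - (3.504169)/(73.337481) = 1.909210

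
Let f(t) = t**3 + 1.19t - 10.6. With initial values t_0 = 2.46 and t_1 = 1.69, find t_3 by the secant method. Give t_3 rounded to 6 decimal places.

2.026924

f(t_0) = 7.214336, f(t_1) = -3.762091
t_2 = 1.690000 - (-3.762091)·(1.690000 - 2.460000)/(-3.762091 - (7.214336)) = 1.953912; f(t_2) = -0.815255
t_3 = 1.953912 - (-0.815255)·(1.953912 - 1.690000)/(-0.815255 - (-3.762091)) = 2.026924; f(t_3) = 0.139501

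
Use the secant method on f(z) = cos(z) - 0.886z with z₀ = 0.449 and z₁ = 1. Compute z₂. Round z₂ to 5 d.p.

Secant update: z_(k+1) = z_k − f(z_k)·(z_k − z_(k-1))/(f(z_k) − f(z_(k-1))).
f(z_0) = 0.503068, f(z_1) = -0.345698
z_2 = 1.000000 - (-0.345698)·(1.000000 - 0.449000)/(-0.345698 - (0.503068)) = 0.775581; f(z_2) = 0.026850

0.77558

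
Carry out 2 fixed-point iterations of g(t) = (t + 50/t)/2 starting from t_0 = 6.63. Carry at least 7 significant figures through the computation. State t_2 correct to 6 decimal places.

t_1 = g(6.630000) = 7.085739
t_2 = g(7.085739) = 7.071083

7.071083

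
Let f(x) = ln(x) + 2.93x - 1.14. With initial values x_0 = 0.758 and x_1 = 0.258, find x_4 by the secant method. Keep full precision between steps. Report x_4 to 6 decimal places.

Secant update: x_(k+1) = x_k − f(x_k)·(x_k − x_(k-1))/(f(x_k) − f(x_(k-1))).
f(x_0) = 0.803868, f(x_1) = -1.738856
x_2 = 0.258000 - (-1.738856)·(0.258000 - 0.758000)/(-1.738856 - (0.803868)) = 0.599928; f(x_2) = 0.106842
x_3 = 0.599928 - (0.106842)·(0.599928 - 0.258000)/(0.106842 - (-1.738856)) = 0.580135; f(x_3) = 0.015299
x_4 = 0.580135 - (0.015299)·(0.580135 - 0.599928)/(0.015299 - (0.106842)) = 0.576827; f(x_4) = -0.000111

0.576827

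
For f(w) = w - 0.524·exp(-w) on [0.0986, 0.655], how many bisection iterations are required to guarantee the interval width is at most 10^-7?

23

Initial width b − a = 0.655 − 0.0986 = 0.556400.
After n steps the width is (b−a)/2^n; need (b−a)/2^n ≤ 10^-7.
So n ≥ log₂(0.556400/10^-7) = log₂(5564000.0000) ≈ 22.4077.
Hence n = 23.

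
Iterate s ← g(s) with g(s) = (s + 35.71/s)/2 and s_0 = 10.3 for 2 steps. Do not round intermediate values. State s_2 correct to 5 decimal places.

s_1 = g(10.300000) = 6.883495
s_2 = g(6.883495) = 6.035633

6.03563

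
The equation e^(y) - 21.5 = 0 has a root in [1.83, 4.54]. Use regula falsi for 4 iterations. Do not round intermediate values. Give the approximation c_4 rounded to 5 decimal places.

False-position update: c = (a·f(b) − b·f(a))/(f(b) − f(a)); replace the endpoint whose sign matches f(c).
f(1.830000) = -15.266113, f(4.540000) = 72.190800
step 1: c = 2.303046, f(c) = -11.495387 < 0 → new bracket [2.303046, 4.540000]
step 2: c = 2.610321, f(c) = -7.896583 < 0 → new bracket [2.610321, 4.540000]
step 3: c = 2.800587, f(c) = -5.045705 < 0 → new bracket [2.800587, 4.540000]
step 4: c = 2.914219, f(c) = -3.065592 < 0 → new bracket [2.914219, 4.540000]

2.91422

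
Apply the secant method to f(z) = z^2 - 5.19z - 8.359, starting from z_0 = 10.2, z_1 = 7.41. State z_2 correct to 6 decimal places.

f(z_0) = 42.743000, f(z_1) = 8.091200
z_2 = 7.410000 - (8.091200)·(7.410000 - 10.200000)/(8.091200 - (42.743000)) = 6.758535; f(z_2) = 2.241996

6.758535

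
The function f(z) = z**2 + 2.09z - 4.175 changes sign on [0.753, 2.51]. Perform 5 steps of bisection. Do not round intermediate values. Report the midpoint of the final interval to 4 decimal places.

1.2746

f(0.753000) = -2.034221, f(2.510000) = 7.371000 (opposite signs)
step 1: m = 1.631500, f(m) = 1.896627 > 0 → root in [0.753000, 1.631500]
step 2: m = 1.192250, f(m) = -0.261737 < 0 → root in [1.192250, 1.631500]
step 3: m = 1.411875, f(m) = 0.769210 > 0 → root in [1.192250, 1.411875]
step 4: m = 1.302062, f(m) = 0.241677 > 0 → root in [1.192250, 1.302062]
step 5: m = 1.247156, f(m) = -0.013045 < 0 → root in [1.247156, 1.302062]
Midpoint of [1.247156, 1.302062] = 1.274609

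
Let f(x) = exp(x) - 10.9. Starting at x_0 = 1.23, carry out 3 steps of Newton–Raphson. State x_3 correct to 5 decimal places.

f'(x) = exp(x)
x_0 = 1.230000: f = -7.478770, f' = 3.421230 → x_1 = 1.230000 - (-7.478770)/(3.421230) = 3.415989
x_1 = 3.415989: f = 19.547050, f' = 30.447050 → x_2 = 3.415989 - (19.547050)/(30.447050) = 2.773988
x_2 = 2.773988: f = 5.122399, f' = 16.022399 → x_3 = 2.773988 - (5.122399)/(16.022399) = 2.454285

2.45429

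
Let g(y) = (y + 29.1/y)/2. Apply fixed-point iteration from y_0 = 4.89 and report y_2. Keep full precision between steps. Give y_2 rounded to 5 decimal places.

y_1 = g(4.890000) = 5.420460
y_2 = g(5.420460) = 5.394504

5.39450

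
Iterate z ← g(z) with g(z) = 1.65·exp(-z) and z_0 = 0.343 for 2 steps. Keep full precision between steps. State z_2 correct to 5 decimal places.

0.51164

z_1 = g(0.343000) = 1.170903
z_2 = g(1.170903) = 0.511643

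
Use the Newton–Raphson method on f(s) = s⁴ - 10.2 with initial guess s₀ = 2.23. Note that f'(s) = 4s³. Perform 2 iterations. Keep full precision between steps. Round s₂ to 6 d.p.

1.797177

Newton update: s ← s − f(s)/f'(s).
s_0 = 2.230000: f = 14.529734, f' = 44.358268 → s_1 = 2.230000 - (14.529734)/(44.358268) = 1.902446
s_1 = 1.902446: f = 2.899334, f' = 27.542091 → s_2 = 1.902446 - (2.899334)/(27.542091) = 1.797177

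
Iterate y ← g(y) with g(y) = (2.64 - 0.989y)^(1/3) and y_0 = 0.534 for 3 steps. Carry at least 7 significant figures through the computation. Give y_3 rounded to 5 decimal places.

1.15512

y_1 = g(0.534000) = 1.282988
y_2 = g(1.282988) = 1.110944
y_3 = g(1.110944) = 1.155119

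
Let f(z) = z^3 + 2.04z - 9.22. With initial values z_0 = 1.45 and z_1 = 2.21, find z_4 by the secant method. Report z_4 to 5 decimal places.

1.77592

f(z_0) = -3.213375, f(z_1) = 6.082261
z_2 = 2.210000 - (6.082261)·(2.210000 - 1.450000)/(6.082261 - (-3.213375)) = 1.712722; f(z_2) = -0.701923
z_3 = 1.712722 - (-0.701923)·(1.712722 - 2.210000)/(-0.701923 - (6.082261)) = 1.764172; f(z_3) = -0.130447
z_4 = 1.764172 - (-0.130447)·(1.764172 - 1.712722)/(-0.130447 - (-0.701923)) = 1.775917; f(z_4) = 0.003899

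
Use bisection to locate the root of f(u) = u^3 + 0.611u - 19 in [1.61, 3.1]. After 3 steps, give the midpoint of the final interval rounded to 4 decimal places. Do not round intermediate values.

f(1.610000) = -13.843009, f(3.100000) = 12.685100 (opposite signs)
step 1: m = 2.355000, f(m) = -4.500206 < 0 → root in [2.355000, 3.100000]
step 2: m = 2.727500, f(m) = 2.957074 > 0 → root in [2.355000, 2.727500]
step 3: m = 2.541250, f(m) = -1.036027 < 0 → root in [2.541250, 2.727500]
Midpoint of [2.541250, 2.727500] = 2.634375

2.6344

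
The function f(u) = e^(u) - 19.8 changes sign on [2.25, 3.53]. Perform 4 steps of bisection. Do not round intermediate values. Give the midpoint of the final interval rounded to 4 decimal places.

3.0100

f(2.250000) = -10.312264, f(3.530000) = 14.323968 (opposite signs)
step 1: m = 2.890000, f(m) = -1.806690 < 0 → root in [2.890000, 3.530000]
step 2: m = 3.210000, f(m) = 4.979086 > 0 → root in [2.890000, 3.210000]
step 3: m = 3.050000, f(m) = 1.315344 > 0 → root in [2.890000, 3.050000]
step 4: m = 2.970000, f(m) = -0.308080 < 0 → root in [2.970000, 3.050000]
Midpoint of [2.970000, 3.050000] = 3.010000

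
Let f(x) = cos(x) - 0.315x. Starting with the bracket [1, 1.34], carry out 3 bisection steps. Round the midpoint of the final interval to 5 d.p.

1.19125

f(1.000000) = 0.225302, f(1.340000) = -0.193347 (opposite signs)
step 1: m = 1.170000, f(m) = 0.021602 > 0 → root in [1.170000, 1.340000]
step 2: m = 1.255000, f(m) = -0.084751 < 0 → root in [1.170000, 1.255000]
step 3: m = 1.212500, f(m) = -0.031258 < 0 → root in [1.170000, 1.212500]
Midpoint of [1.170000, 1.212500] = 1.191250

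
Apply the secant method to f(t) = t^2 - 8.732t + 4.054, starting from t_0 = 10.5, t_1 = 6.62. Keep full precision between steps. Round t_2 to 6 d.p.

f(t_0) = 22.618000, f(t_1) = -9.927440
t_2 = 6.620000 - (-9.927440)·(6.620000 - 10.500000)/(-9.927440 - (22.618000)) = 7.803529; f(t_2) = -3.191351

7.803529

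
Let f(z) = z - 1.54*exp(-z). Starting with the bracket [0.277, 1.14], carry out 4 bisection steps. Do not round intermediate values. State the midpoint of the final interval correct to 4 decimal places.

f(0.277000) = -0.890404, f(1.140000) = 0.647479 (opposite signs)
step 1: m = 0.708500, f(m) = -0.049769 < 0 → root in [0.708500, 1.140000]
step 2: m = 0.924250, f(m) = 0.313133 > 0 → root in [0.708500, 0.924250]
step 3: m = 0.816375, f(m) = 0.135647 > 0 → root in [0.708500, 0.816375]
step 4: m = 0.762437, f(m) = 0.043985 > 0 → root in [0.708500, 0.762437]
Midpoint of [0.708500, 0.762437] = 0.735469

0.7355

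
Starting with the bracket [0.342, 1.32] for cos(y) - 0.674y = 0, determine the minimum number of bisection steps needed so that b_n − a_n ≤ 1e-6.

20

Initial width b − a = 1.32 − 0.342 = 0.978000.
After n steps the width is (b−a)/2^n; need (b−a)/2^n ≤ 1e-6.
So n ≥ log₂(0.978000/1e-6) = log₂(978000.0000) ≈ 19.8995.
Hence n = 20.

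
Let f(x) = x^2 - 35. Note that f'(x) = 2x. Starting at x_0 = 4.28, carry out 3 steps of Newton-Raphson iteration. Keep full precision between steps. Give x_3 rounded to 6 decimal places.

5.916085

x_0 = 4.280000: f = -16.681600, f' = 8.560000 → x_1 = 4.280000 - (-16.681600)/(8.560000) = 6.228785
x_1 = 6.228785: f = 3.797763, f' = 12.457570 → x_2 = 6.228785 - (3.797763)/(12.457570) = 5.923929
x_2 = 5.923929: f = 0.092937, f' = 11.847858 → x_3 = 5.923929 - (0.092937)/(11.847858) = 5.916085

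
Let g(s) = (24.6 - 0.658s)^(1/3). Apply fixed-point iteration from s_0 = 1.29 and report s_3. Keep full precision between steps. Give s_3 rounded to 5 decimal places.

2.83297

s_1 = g(1.290000) = 2.874496
s_2 = g(2.874496) = 2.831805
s_3 = g(2.831805) = 2.832972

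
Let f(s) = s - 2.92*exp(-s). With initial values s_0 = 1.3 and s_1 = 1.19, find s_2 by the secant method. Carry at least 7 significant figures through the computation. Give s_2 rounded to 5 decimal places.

f(s_0) = 0.504207, f(s_1) = 0.301674
s_2 = 1.190000 - (0.301674)·(1.190000 - 1.300000)/(0.301674 - (0.504207)) = 1.026155; f(s_2) = -0.020322

1.02615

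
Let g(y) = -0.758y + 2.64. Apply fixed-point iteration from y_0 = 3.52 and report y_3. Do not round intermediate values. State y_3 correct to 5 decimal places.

y_1 = g(3.520000) = -0.028160
y_2 = g(-0.028160) = 2.661345
y_3 = g(2.661345) = 0.622700

0.62270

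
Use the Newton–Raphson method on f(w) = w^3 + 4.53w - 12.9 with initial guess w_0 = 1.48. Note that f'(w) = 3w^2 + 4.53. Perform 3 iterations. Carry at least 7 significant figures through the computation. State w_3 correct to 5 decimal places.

1.72149

w_0 = 1.480000: f = -2.953808, f' = 11.101200 → w_1 = 1.480000 - (-2.953808)/(11.101200) = 1.746080
w_1 = 1.746080: f = 0.333184, f' = 13.676387 → w_2 = 1.746080 - (0.333184)/(13.676387) = 1.721718
w_2 = 1.721718: f = 0.003094, f' = 13.422939 → w_3 = 1.721718 - (0.003094)/(13.422939) = 1.721488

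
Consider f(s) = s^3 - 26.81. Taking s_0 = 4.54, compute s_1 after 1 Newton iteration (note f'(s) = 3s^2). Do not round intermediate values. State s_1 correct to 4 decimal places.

3.4602

s_0 = 4.540000: f = 66.766664, f' = 61.834800 → s_1 = 4.540000 - (66.766664)/(61.834800) = 3.460241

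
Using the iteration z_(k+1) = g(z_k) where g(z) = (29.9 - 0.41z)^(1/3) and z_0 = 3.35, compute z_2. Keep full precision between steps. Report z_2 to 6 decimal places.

z_1 = g(3.350000) = 3.055504
z_2 = g(3.055504) = 3.059809

3.059809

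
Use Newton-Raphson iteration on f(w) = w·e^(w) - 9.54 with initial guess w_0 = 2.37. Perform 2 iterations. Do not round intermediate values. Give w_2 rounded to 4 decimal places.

f'(w) = (w + 1)·e^(w)
w_0 = 2.370000: f = 15.812820, f' = 36.050212 → w_1 = 2.370000 - (15.812820)/(36.050212) = 1.931367
w_1 = 1.931367: f = 3.784371, f' = 20.223304 → w_2 = 1.931367 - (3.784371)/(20.223304) = 1.744238

1.7442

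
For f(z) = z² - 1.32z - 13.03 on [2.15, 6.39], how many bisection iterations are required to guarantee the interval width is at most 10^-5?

19

Initial width b − a = 6.39 − 2.15 = 4.240000.
After n steps the width is (b−a)/2^n; need (b−a)/2^n ≤ 10^-5.
So n ≥ log₂(4.240000/10^-5) = log₂(424000.0000) ≈ 18.6937.
Hence n = 19.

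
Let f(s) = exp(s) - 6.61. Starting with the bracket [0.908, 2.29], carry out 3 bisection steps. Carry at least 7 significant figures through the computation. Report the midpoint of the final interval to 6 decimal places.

1.858125

f(0.908000) = -4.130641, f(2.290000) = 3.264938 (opposite signs)
step 1: m = 1.599000, f(m) = -1.661918 < 0 → root in [1.599000, 2.290000]
step 2: m = 1.944500, f(m) = 0.380136 > 0 → root in [1.599000, 1.944500]
step 3: m = 1.771750, f(m) = -0.728864 < 0 → root in [1.771750, 1.944500]
Midpoint of [1.771750, 1.944500] = 1.858125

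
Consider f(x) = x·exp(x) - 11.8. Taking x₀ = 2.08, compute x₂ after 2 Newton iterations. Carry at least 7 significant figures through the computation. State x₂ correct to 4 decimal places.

1.8525

f'(x) = (x + 1)·exp(x)
x_0 = 2.080000: f = 4.849295, f' = 24.653764 → x_1 = 2.080000 - (4.849295)/(24.653764) = 1.883304
x_1 = 1.883304: f = 0.583089, f' = 18.958283 → x_2 = 1.883304 - (0.583089)/(18.958283) = 1.852548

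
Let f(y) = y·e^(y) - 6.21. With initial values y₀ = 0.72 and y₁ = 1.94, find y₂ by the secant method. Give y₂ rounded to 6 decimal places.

1.200134

Secant update: y_(k+1) = y_k − f(y_k)·(y_k − y_(k-1))/(f(y_k) − f(y_(k-1))).
f(y_0) = -4.730808, f(y_1) = 7.289977
y_2 = 1.940000 - (7.289977)·(1.940000 - 0.720000)/(7.289977 - (-4.730808)) = 1.200134; f(y_2) = -2.224882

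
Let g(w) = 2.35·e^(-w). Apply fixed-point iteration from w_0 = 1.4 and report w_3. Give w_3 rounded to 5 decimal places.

w_1 = g(1.400000) = 0.579503
w_2 = g(0.579503) = 1.316415
w_3 = g(1.316415) = 0.630022

0.63002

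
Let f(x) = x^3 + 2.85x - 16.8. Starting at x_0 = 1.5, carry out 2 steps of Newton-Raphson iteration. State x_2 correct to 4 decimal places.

2.2161

f'(x) = 3x^2 + 2.85
x_0 = 1.500000: f = -9.150000, f' = 9.600000 → x_1 = 1.500000 - (-9.150000)/(9.600000) = 2.453125
x_1 = 2.453125: f = 4.953876, f' = 20.903467 → x_2 = 2.453125 - (4.953876)/(20.903467) = 2.216137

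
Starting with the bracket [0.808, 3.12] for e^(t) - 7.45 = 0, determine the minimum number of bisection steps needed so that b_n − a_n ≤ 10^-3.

Initial width b − a = 3.12 − 0.808 = 2.312000.
After n steps the width is (b−a)/2^n; need (b−a)/2^n ≤ 10^-3.
So n ≥ log₂(2.312000/10^-3) = log₂(2312.0000) ≈ 11.1749.
Hence n = 12.

12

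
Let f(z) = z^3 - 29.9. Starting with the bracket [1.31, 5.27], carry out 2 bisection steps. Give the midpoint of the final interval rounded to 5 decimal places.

2.79500

f(1.310000) = -27.651909, f(5.270000) = 116.463183 (opposite signs)
step 1: m = 3.290000, f(m) = 5.711289 > 0 → root in [1.310000, 3.290000]
step 2: m = 2.300000, f(m) = -17.733000 < 0 → root in [2.300000, 3.290000]
Midpoint of [2.300000, 3.290000] = 2.795000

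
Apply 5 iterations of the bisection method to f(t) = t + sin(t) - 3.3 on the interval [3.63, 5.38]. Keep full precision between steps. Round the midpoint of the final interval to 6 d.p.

4.149531

f(3.630000) = -0.139220, f(5.380000) = 1.294697 (opposite signs)
step 1: m = 4.505000, f(m) = 0.226428 > 0 → root in [3.630000, 4.505000]
step 2: m = 4.067500, f(m) = -0.031667 < 0 → root in [4.067500, 4.505000]
step 3: m = 4.286250, f(m) = 0.075681 > 0 → root in [4.067500, 4.286250]
step 4: m = 4.176875, f(m) = 0.016869 > 0 → root in [4.067500, 4.176875]
step 5: m = 4.122187, f(m) = -0.008641 < 0 → root in [4.122187, 4.176875]
Midpoint of [4.122187, 4.176875] = 4.149531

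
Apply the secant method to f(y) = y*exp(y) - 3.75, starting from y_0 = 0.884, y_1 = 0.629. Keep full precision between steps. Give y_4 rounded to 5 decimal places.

f(y_0) = -1.610223, f(y_1) = -2.570163
y_2 = 0.629000 - (-2.570163)·(0.629000 - 0.884000)/(-2.570163 - (-1.610223)) = 1.311742; f(y_2) = 1.120018
y_3 = 1.311742 - (1.120018)·(1.311742 - 0.629000)/(1.120018 - (-2.570163)) = 1.104521; f(y_3) = -0.416802
y_4 = 1.104521 - (-0.416802)·(1.104521 - 1.311742)/(-0.416802 - (1.120018)) = 1.160721; f(y_4) = -0.044705

1.16072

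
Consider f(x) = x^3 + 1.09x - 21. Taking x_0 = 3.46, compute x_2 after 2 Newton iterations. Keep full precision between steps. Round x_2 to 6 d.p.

f'(x) = 3x^2 + 1.09
x_0 = 3.460000: f = 24.193136, f' = 37.004800 → x_1 = 3.460000 - (24.193136)/(37.004800) = 2.806216
x_1 = 2.806216: f = 4.157307, f' = 24.714549 → x_2 = 2.806216 - (4.157307)/(24.714549) = 2.638003

2.638003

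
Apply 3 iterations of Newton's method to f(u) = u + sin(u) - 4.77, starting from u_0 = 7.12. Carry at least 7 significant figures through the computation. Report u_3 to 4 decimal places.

f'(u) = 1 + cos(u)
u_0 = 7.120000: f = 3.092513, f' = 1.669831 → u_1 = 7.120000 - (3.092513)/(1.669831) = 5.268009
u_1 = 5.268009: f = -0.351565, f' = 1.527470 → u_2 = 5.268009 - (-0.351565)/(1.527470) = 5.498170
u_2 = 5.498170: f = 0.021335, f' = 1.707378 → u_3 = 5.498170 - (0.021335)/(1.707378) = 5.485675

5.4857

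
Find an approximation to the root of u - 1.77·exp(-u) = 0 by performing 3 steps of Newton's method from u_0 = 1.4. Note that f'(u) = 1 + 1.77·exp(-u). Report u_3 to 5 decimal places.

0.79739

u_0 = 1.400000: f = 0.963523, f' = 1.436477 → u_1 = 1.400000 - (0.963523)/(1.436477) = 0.729245
u_1 = 0.729245: f = -0.124378, f' = 1.853623 → u_2 = 0.729245 - (-0.124378)/(1.853623) = 0.796345
u_2 = 0.796345: f = -0.001879, f' = 1.798224 → u_3 = 0.796345 - (-0.001879)/(1.798224) = 0.797390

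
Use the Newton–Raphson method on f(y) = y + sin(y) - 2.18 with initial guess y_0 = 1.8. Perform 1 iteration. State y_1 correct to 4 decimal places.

1.0316

Newton update: y ← y − f(y)/f'(y).
f'(y) = 1 + cos(y)
y_0 = 1.800000: f = 0.593848, f' = 0.772798 → y_1 = 1.800000 - (0.593848)/(0.772798) = 1.031562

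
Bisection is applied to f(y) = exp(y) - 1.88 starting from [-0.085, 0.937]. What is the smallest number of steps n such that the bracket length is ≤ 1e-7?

Initial width b − a = 0.937 − -0.085 = 1.022000.
After n steps the width is (b−a)/2^n; need (b−a)/2^n ≤ 1e-7.
So n ≥ log₂(1.022000/1e-7) = log₂(10220000.0000) ≈ 23.2849.
Hence n = 24.

24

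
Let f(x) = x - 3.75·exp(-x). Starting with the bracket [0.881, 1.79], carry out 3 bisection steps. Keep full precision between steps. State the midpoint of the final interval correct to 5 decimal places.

1.16506

f(0.881000) = -0.672881, f(1.790000) = 1.163899 (opposite signs)
step 1: m = 1.335500, f(m) = 0.349150 > 0 → root in [0.881000, 1.335500]
step 2: m = 1.108250, f(m) = -0.129761 < 0 → root in [1.108250, 1.335500]
step 3: m = 1.221875, f(m) = 0.116836 > 0 → root in [1.108250, 1.221875]
Midpoint of [1.108250, 1.221875] = 1.165062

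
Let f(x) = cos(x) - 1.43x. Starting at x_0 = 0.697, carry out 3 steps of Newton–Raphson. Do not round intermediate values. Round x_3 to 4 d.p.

f'(x) = -sin(x) - 1.43
x_0 = 0.697000: f = -0.229939, f' = -2.071920 → x_1 = 0.697000 - (-0.229939)/(-2.071920) = 0.586021
x_1 = 0.586021: f = -0.004863, f' = -1.983051 → x_2 = 0.586021 - (-0.004863)/(-1.983051) = 0.583569
x_2 = 0.583569: f = -0.000003, f' = -1.981006 → x_3 = 0.583569 - (-0.000003)/(-1.981006) = 0.583568

0.5836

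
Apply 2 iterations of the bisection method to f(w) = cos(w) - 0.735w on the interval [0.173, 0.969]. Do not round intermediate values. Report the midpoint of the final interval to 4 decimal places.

f(0.173000) = 0.857918, f(0.969000) = -0.146091 (opposite signs)
step 1: m = 0.571000, f(m) = 0.421676 > 0 → root in [0.571000, 0.969000]
step 2: m = 0.770000, f(m) = 0.151961 > 0 → root in [0.770000, 0.969000]
Midpoint of [0.770000, 0.969000] = 0.869500

0.8695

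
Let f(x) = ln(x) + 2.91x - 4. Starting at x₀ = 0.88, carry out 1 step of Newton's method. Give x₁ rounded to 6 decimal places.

Newton update: x ← x − f(x)/f'(x).
f'(x) = 1/x + 2.91
x_0 = 0.880000: f = -1.567033, f' = 4.046364 → x_1 = 0.880000 - (-1.567033)/(4.046364) = 1.267270

1.267270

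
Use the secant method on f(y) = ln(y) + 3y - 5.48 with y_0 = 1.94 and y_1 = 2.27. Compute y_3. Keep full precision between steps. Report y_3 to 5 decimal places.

f(y_0) = 1.002688, f(y_1) = 2.149780
y_2 = 2.270000 - (2.149780)·(2.270000 - 1.940000)/(2.149780 - (1.002688)) = 1.651543; f(y_2) = -0.023662
y_3 = 1.651543 - (-0.023662)·(1.651543 - 2.270000)/(-0.023662 - (2.149780)) = 1.658276; f(y_3) = 0.000606

1.65828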